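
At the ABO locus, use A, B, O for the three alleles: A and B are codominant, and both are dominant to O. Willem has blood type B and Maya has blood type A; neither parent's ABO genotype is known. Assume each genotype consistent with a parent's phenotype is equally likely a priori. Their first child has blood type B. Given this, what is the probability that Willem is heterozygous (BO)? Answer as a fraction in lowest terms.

Possible genotypes: Willem ∈ {BB, BO}; Maya ∈ {AA, AO}.
Weight each parental genotype pair by prior × P(type-B child):
  BB × AO: posterior weight 2/3.
  BO × AO: posterior weight 1/3.
Sum the posterior weight over pairs where Willem is BO: 1/3.

1/3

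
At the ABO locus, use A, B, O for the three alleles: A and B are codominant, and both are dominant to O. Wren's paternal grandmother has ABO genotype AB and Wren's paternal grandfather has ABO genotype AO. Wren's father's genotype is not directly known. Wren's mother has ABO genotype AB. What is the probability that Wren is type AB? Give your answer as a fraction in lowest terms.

3/8

Wren's father's ABO genotype from AB × AO: 1/4 AA, 1/4 AB, 1/4 AO, 1/4 BO.
Crossing each possibility with the mother AB and summing P(type AB): 1/4·1/2 + 1/4·1/2 + 1/4·1/4 + 1/4·1/4 = 3/8.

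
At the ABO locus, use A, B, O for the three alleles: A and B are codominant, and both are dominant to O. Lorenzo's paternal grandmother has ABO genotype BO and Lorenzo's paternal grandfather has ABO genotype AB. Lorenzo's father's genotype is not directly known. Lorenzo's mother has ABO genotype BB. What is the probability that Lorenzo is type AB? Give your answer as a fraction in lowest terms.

1/4

Lorenzo's father's ABO genotype from BO × AB: 1/4 AB, 1/4 AO, 1/4 BB, 1/4 BO.
Crossing each possibility with the mother BB and summing P(type AB): 1/4·1/2 + 1/4·1/2 + 1/4·0 + 1/4·0 = 1/4.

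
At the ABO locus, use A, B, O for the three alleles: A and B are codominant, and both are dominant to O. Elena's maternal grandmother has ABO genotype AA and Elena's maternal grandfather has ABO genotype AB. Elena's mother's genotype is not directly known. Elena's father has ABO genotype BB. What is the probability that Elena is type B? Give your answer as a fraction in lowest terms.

1/4

Elena's mother's ABO genotype from AA × AB: 1/2 AA, 1/2 AB.
Crossing each possibility with the father BB and summing P(type B): 1/2·0 + 1/2·1/2 = 1/4.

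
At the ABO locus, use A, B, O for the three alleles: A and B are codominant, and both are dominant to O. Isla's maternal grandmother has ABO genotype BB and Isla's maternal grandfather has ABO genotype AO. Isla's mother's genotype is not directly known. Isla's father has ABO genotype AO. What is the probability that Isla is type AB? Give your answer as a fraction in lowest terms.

Isla's mother's ABO genotype from BB × AO: 1/2 AB, 1/2 BO.
Crossing each possibility with the father AO and summing P(type AB): 1/2·1/4 + 1/2·1/4 = 1/4.

1/4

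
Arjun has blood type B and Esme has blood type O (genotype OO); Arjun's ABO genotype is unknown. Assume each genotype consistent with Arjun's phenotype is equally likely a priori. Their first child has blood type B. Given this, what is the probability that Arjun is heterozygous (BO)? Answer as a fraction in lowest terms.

1/3

Possible genotypes: Arjun ∈ {BB, BO}; Esme ∈ {OO}.
Weight each parental genotype pair by prior × P(type-B child):
  BB × OO: posterior weight 2/3.
  BO × OO: posterior weight 1/3.
Sum the posterior weight over pairs where Arjun is BO: 1/3.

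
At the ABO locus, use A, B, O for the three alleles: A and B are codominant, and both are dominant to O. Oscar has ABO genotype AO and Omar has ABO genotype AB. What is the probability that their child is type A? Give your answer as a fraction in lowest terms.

1/2

ABO cross AO × AB → offspring phenotypes: 1/2 A, 1/4 B, 1/4 AB.
So P(type A) = 1/2.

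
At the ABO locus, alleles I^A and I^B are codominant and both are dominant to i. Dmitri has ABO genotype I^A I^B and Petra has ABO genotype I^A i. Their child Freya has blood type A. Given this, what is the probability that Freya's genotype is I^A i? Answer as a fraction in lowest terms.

Cross I^A I^B × I^A i → 1/4 I^A I^A, 1/4 I^A I^B, 1/4 I^A i, 1/4 I^B i.
Type-A genotypes among offspring: I^A I^A (1/4), I^A i (1/4); total 1/2.
P(I^A i | type A) = (1/4) / (1/2) = 1/2.

1/2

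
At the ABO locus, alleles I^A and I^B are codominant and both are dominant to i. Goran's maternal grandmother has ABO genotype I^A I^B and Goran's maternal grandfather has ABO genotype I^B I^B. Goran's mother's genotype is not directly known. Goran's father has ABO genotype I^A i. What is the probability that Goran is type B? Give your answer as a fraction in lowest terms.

3/8

Goran's mother's ABO genotype from I^A I^B × I^B I^B: 1/2 I^A I^B, 1/2 I^B I^B.
Crossing each possibility with the father I^A i and summing P(type B): 1/2·1/4 + 1/2·1/2 = 3/8.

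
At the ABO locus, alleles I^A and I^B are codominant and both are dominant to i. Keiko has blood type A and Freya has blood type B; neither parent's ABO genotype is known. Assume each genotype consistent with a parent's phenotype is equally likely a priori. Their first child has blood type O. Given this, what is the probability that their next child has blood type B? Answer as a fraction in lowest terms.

Possible genotypes: Keiko ∈ {I^A I^A, I^A i}; Freya ∈ {I^B I^B, I^B i}.
Weight each parental genotype pair by prior × P(type-O child):
  I^A i × I^B i: posterior weight 1; P(next child type B) = 1/4.
Weighted sum = 1/4.

1/4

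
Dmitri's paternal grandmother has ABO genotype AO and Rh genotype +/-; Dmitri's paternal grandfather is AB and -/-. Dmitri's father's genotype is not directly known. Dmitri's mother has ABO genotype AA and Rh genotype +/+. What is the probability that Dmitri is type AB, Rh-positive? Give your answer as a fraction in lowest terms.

Dmitri's father's ABO genotype from AO × AB: 1/4 AA, 1/4 AB, 1/4 AO, 1/4 BO.
Crossing each possibility with the mother AA and summing P(type AB): 1/4·0 + 1/4·1/2 + 1/4·0 + 1/4·1/2 = 1/4.
Similarly for Rh via the father's Rh distribution: P(Rh+) = 1.
Independent loci: 1/4 × 1 = 1/4.

1/4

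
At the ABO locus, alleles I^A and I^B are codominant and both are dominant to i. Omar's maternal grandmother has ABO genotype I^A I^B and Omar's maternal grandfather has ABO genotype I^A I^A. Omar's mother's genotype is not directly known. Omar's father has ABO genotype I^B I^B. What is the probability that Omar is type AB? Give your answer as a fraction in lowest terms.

3/4

Omar's mother's ABO genotype from I^A I^B × I^A I^A: 1/2 I^A I^A, 1/2 I^A I^B.
Crossing each possibility with the father I^B I^B and summing P(type AB): 1/2·1 + 1/2·1/2 = 3/4.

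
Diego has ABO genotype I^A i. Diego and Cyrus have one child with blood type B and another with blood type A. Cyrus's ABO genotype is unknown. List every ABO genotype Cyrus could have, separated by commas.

I^A I^B, I^B i

For each candidate genotype of Cyrus, check whether crossing it with I^A i can produce every observed child phenotype.
  I^A I^A → possible child types {A} ✗
  I^A I^B → possible child types {A, B, AB} ✓
  I^A i → possible child types {O, A} ✗
  I^B I^B → possible child types {B, AB} ✗
  I^B i → possible child types {O, A, B, AB} ✓
  i i → possible child types {O, A} ✗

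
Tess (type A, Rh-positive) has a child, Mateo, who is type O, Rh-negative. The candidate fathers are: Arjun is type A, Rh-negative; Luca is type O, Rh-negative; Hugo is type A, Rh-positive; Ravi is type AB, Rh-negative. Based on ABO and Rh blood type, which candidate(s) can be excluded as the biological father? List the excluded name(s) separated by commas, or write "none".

Ravi

A candidate is excluded only if no genotype consistent with his phenotype could produce a type O, Rh-negative child with a type A, Rh-positive mother.
Ravi (type AB, Rh-): no genotype consistent with that phenotype can produce a type-O Rh- child with a type-A mother.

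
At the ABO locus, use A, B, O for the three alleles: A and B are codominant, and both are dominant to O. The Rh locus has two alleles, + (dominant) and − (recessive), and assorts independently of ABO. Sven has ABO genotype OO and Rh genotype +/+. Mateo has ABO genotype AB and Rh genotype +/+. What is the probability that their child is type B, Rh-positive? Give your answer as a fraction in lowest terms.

ABO cross OO × AB → offspring phenotypes: 1/2 A, 1/2 B.
Rh cross +/+ × +/+ → 1 Rh+.
Independent loci: P(type B, Rh-positive) = 1/2 × 1 = 1/2.

1/2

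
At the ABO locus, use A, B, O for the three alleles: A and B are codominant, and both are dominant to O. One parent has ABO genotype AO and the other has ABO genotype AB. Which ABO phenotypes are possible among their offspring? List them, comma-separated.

A, B, AB

Gametes from AO × AB give offspring ABO genotypes AA, AB, AO, BO, i.e. phenotypes A, B, AB.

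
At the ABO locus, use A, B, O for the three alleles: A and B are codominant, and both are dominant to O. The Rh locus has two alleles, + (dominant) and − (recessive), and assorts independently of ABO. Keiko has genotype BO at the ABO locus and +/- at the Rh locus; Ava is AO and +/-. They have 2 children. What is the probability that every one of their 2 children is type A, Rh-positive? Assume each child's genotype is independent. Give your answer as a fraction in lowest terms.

ABO cross BO × AO → 1/4 O, 1/4 A, 1/4 B, 1/4 AB.
Rh cross +/- × +/- → 3/4 Rh+, 1/4 Rh-; so P(type A, Rh-positive) = 1/4 × 3/4 = 3/16 per child.
All 2 independent: (3/16)^2 = 9/256.

9/256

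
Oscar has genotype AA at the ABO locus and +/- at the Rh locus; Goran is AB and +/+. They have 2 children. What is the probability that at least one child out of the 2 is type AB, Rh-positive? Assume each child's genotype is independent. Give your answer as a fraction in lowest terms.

3/4

ABO cross AA × AB → 1/2 A, 1/2 AB.
Rh cross +/- × +/+ → 1 Rh+; so P(type AB, Rh-positive) = 1/2 × 1 = 1/2 per child.
P(none) = (1/2)^2 = 1/4; P(at least one) = 1 − 1/4 = 3/4.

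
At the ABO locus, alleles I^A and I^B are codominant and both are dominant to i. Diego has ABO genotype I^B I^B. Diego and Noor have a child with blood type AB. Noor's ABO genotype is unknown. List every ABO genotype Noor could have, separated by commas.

I^A I^A, I^A I^B, I^A i

For each candidate genotype of Noor, check whether crossing it with I^B I^B can produce every observed child phenotype.
  I^A I^A → possible child types {AB} ✓
  I^A I^B → possible child types {B, AB} ✓
  I^A i → possible child types {B, AB} ✓
  I^B I^B → possible child types {B} ✗
  I^B i → possible child types {B} ✗
  i i → possible child types {B} ✗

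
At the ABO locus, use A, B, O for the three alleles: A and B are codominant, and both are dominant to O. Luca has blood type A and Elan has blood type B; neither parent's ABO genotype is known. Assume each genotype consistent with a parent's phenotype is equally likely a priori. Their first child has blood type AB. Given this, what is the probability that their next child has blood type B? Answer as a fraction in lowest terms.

5/36

Possible genotypes: Luca ∈ {AA, AO}; Elan ∈ {BB, BO}.
Weight each parental genotype pair by prior × P(type-AB child):
  AA × BB: posterior weight 4/9; P(next child type B) = 0.
  AA × BO: posterior weight 2/9; P(next child type B) = 0.
  AO × BB: posterior weight 2/9; P(next child type B) = 1/2.
  AO × BO: posterior weight 1/9; P(next child type B) = 1/4.
Weighted sum = 5/36.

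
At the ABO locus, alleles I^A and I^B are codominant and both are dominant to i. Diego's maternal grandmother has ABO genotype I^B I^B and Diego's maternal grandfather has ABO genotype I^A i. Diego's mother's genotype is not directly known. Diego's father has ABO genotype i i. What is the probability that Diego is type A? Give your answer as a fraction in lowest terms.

1/4

Diego's mother's ABO genotype from I^B I^B × I^A i: 1/2 I^A I^B, 1/2 I^B i.
Crossing each possibility with the father i i and summing P(type A): 1/2·1/2 + 1/2·0 = 1/4.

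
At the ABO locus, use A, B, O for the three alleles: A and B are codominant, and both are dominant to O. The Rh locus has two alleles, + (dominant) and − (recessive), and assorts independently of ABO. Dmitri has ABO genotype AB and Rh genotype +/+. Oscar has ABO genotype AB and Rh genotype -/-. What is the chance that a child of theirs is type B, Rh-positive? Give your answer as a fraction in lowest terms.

1/4

ABO cross AB × AB → offspring phenotypes: 1/4 A, 1/4 B, 1/2 AB.
Rh cross +/+ × -/- → 1 Rh+.
Independent loci: P(type B, Rh-positive) = 1/4 × 1 = 1/4.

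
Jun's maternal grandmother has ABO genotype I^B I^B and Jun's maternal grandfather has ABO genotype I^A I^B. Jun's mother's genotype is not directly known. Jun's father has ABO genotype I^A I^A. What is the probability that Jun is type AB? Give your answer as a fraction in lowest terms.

3/4

Jun's mother's ABO genotype from I^B I^B × I^A I^B: 1/2 I^A I^B, 1/2 I^B I^B.
Crossing each possibility with the father I^A I^A and summing P(type AB): 1/2·1/2 + 1/2·1 = 3/4.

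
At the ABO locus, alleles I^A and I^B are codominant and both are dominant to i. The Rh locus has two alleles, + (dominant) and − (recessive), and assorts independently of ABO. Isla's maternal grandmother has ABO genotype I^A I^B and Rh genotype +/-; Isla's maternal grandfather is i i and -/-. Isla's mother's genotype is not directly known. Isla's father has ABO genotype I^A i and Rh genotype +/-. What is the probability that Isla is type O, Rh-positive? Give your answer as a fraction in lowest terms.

5/32

Isla's mother's ABO genotype from I^A I^B × i i: 1/2 I^A i, 1/2 I^B i.
Crossing each possibility with the father I^A i and summing P(type O): 1/2·1/4 + 1/2·1/4 = 1/4.
Similarly for Rh via the mother's Rh distribution: P(Rh+) = 5/8.
Independent loci: 1/4 × 5/8 = 5/32.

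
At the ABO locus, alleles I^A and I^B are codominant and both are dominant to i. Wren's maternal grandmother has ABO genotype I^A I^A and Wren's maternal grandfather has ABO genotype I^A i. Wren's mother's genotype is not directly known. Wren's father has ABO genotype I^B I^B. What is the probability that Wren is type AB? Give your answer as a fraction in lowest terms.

Wren's mother's ABO genotype from I^A I^A × I^A i: 1/2 I^A I^A, 1/2 I^A i.
Crossing each possibility with the father I^B I^B and summing P(type AB): 1/2·1 + 1/2·1/2 = 3/4.

3/4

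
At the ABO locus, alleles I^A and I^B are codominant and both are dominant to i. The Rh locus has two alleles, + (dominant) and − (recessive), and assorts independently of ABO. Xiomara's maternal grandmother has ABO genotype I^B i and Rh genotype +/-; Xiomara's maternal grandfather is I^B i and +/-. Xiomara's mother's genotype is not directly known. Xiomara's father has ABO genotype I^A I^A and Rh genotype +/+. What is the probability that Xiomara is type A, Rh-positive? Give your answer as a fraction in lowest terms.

1/2

Xiomara's mother's ABO genotype from I^B i × I^B i: 1/4 I^B I^B, 1/2 I^B i, 1/4 i i.
Crossing each possibility with the father I^A I^A and summing P(type A): 1/4·0 + 1/2·1/2 + 1/4·1 = 1/2.
Similarly for Rh via the mother's Rh distribution: P(Rh+) = 1.
Independent loci: 1/2 × 1 = 1/2.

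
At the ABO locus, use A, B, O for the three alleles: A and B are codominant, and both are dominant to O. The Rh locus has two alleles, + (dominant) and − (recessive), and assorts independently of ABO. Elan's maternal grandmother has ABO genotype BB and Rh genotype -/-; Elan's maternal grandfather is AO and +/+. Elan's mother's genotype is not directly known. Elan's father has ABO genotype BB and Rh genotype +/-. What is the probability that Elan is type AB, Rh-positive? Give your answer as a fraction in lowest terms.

3/16

Elan's mother's ABO genotype from BB × AO: 1/2 AB, 1/2 BO.
Crossing each possibility with the father BB and summing P(type AB): 1/2·1/2 + 1/2·0 = 1/4.
Similarly for Rh via the mother's Rh distribution: P(Rh+) = 3/4.
Independent loci: 1/4 × 3/4 = 3/16.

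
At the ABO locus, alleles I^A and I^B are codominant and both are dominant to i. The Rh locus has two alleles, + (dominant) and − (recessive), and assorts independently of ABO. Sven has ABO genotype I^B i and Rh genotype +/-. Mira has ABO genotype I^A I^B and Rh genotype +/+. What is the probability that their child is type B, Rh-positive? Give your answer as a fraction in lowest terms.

1/2

ABO cross I^B i × I^A I^B → offspring phenotypes: 1/4 A, 1/2 B, 1/4 AB.
Rh cross +/- × +/+ → 1 Rh+.
Independent loci: P(type B, Rh-positive) = 1/2 × 1 = 1/2.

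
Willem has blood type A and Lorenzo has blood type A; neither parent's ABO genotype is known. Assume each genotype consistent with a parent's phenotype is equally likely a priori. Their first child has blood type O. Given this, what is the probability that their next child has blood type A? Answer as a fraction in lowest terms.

Possible genotypes: Willem ∈ {I^A I^A, I^A i}; Lorenzo ∈ {I^A I^A, I^A i}.
Weight each parental genotype pair by prior × P(type-O child):
  I^A i × I^A i: posterior weight 1; P(next child type A) = 3/4.
Weighted sum = 3/4.

3/4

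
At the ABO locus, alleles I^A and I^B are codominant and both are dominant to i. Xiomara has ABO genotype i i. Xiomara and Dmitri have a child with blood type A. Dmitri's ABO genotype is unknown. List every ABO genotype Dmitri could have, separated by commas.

I^A I^A, I^A I^B, I^A i

For each candidate genotype of Dmitri, check whether crossing it with i i can produce every observed child phenotype.
  I^A I^A → possible child types {A} ✓
  I^A I^B → possible child types {A, B} ✓
  I^A i → possible child types {O, A} ✓
  I^B I^B → possible child types {B} ✗
  I^B i → possible child types {O, B} ✗
  i i → possible child types {O} ✗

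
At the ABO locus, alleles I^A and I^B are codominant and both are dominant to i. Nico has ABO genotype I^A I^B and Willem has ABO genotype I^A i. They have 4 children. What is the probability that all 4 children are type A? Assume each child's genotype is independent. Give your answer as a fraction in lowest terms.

1/16

ABO cross I^A I^B × I^A i → 1/2 A, 1/4 B, 1/4 AB.
So P(type A) = 1/2 per child.
All 4 independent: (1/2)^4 = 1/16.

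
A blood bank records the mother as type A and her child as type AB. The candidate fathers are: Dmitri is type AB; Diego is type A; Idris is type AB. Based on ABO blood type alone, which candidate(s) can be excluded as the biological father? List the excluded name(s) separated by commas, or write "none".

Diego

A candidate is excluded only if no genotype consistent with his phenotype could produce a type AB child with a type A mother.
Diego (type A): no genotype consistent with that phenotype can produce a type-AB child with a type-A mother.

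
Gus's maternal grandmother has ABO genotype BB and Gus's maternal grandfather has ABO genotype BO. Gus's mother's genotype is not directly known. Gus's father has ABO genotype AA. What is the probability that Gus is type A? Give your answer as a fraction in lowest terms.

1/4

Gus's mother's ABO genotype from BB × BO: 1/2 BB, 1/2 BO.
Crossing each possibility with the father AA and summing P(type A): 1/2·0 + 1/2·1/2 = 1/4.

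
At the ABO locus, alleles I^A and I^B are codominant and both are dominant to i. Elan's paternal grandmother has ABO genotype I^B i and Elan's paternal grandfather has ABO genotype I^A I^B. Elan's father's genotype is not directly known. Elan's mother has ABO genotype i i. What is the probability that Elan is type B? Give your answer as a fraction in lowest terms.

Elan's father's ABO genotype from I^B i × I^A I^B: 1/4 I^A I^B, 1/4 I^A i, 1/4 I^B I^B, 1/4 I^B i.
Crossing each possibility with the mother i i and summing P(type B): 1/4·1/2 + 1/4·0 + 1/4·1 + 1/4·1/2 = 1/2.

1/2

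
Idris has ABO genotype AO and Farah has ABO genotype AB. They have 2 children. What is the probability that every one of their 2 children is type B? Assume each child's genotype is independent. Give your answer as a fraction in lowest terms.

ABO cross AO × AB → 1/2 A, 1/4 B, 1/4 AB.
So P(type B) = 1/4 per child.
All 2 independent: (1/4)^2 = 1/16.

1/16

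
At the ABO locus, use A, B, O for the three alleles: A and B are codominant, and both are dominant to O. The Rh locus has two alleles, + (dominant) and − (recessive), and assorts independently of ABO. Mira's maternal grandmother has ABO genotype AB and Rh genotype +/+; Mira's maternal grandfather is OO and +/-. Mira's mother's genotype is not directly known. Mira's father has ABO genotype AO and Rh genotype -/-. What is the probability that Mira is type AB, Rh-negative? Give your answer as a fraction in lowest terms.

Mira's mother's ABO genotype from AB × OO: 1/2 AO, 1/2 BO.
Crossing each possibility with the father AO and summing P(type AB): 1/2·0 + 1/2·1/4 = 1/8.
Similarly for Rh via the mother's Rh distribution: P(Rh-) = 1/4.
Independent loci: 1/8 × 1/4 = 1/32.

1/32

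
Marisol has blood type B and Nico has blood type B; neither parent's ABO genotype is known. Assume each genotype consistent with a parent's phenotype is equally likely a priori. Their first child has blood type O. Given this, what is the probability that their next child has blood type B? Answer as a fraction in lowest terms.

Possible genotypes: Marisol ∈ {BB, BO}; Nico ∈ {BB, BO}.
Weight each parental genotype pair by prior × P(type-O child):
  BO × BO: posterior weight 1; P(next child type B) = 3/4.
Weighted sum = 3/4.

3/4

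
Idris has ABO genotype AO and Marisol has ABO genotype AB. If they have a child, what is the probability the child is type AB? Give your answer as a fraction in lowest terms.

1/4

ABO cross AO × AB → offspring phenotypes: 1/2 A, 1/4 B, 1/4 AB.
So P(type AB) = 1/4.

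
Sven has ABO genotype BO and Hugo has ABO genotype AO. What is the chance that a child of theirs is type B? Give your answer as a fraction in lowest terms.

ABO cross BO × AO → offspring phenotypes: 1/4 O, 1/4 A, 1/4 B, 1/4 AB.
So P(type B) = 1/4.

1/4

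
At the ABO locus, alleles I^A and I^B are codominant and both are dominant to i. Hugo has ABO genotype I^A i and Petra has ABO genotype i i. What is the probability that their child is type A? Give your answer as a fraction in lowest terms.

1/2

ABO cross I^A i × i i → offspring phenotypes: 1/2 O, 1/2 A.
So P(type A) = 1/2.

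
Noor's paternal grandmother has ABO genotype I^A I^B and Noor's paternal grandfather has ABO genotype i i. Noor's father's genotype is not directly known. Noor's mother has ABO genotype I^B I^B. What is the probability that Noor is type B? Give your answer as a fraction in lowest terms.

3/4

Noor's father's ABO genotype from I^A I^B × i i: 1/2 I^A i, 1/2 I^B i.
Crossing each possibility with the mother I^B I^B and summing P(type B): 1/2·1/2 + 1/2·1 = 3/4.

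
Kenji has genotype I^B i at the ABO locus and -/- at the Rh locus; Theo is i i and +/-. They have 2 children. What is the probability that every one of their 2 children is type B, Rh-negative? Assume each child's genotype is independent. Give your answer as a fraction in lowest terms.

ABO cross I^B i × i i → 1/2 O, 1/2 B.
Rh cross -/- × +/- → 1/2 Rh+, 1/2 Rh-; so P(type B, Rh-negative) = 1/2 × 1/2 = 1/4 per child.
All 2 independent: (1/4)^2 = 1/16.

1/16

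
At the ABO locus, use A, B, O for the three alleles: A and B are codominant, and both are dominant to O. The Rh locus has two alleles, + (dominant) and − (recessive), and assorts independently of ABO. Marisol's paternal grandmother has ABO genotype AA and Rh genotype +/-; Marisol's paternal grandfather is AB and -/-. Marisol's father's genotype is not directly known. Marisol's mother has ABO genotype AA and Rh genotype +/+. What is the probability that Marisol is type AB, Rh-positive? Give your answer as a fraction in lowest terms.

Marisol's father's ABO genotype from AA × AB: 1/2 AA, 1/2 AB.
Crossing each possibility with the mother AA and summing P(type AB): 1/2·0 + 1/2·1/2 = 1/4.
Similarly for Rh via the father's Rh distribution: P(Rh+) = 1.
Independent loci: 1/4 × 1 = 1/4.

1/4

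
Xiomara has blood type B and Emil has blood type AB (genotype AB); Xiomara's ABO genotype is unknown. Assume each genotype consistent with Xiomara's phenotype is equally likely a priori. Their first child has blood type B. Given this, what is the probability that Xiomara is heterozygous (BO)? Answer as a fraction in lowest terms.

1/2

Possible genotypes: Xiomara ∈ {BB, BO}; Emil ∈ {AB}.
Weight each parental genotype pair by prior × P(type-B child):
  BB × AB: posterior weight 1/2.
  BO × AB: posterior weight 1/2.
Sum the posterior weight over pairs where Xiomara is BO: 1/2.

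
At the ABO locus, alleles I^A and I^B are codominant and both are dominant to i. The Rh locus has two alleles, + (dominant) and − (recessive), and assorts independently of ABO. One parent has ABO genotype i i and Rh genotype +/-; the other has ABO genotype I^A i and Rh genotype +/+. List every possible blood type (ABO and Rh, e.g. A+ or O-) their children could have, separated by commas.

Gametes from i i × I^A i give offspring ABO genotypes I^A i, i i, i.e. phenotypes O, A.
Rh cross +/- × +/+ → phenotypes Rh+.
Combining independently: O+, A+.

O+, A+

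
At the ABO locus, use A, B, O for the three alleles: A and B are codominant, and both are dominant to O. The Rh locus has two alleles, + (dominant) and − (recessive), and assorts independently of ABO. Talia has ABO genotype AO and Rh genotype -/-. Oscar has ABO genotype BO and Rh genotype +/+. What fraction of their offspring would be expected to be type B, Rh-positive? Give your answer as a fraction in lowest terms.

1/4

ABO cross AO × BO → offspring phenotypes: 1/4 O, 1/4 A, 1/4 B, 1/4 AB.
Rh cross -/- × +/+ → 1 Rh+.
Independent loci: P(type B, Rh-positive) = 1/4 × 1 = 1/4.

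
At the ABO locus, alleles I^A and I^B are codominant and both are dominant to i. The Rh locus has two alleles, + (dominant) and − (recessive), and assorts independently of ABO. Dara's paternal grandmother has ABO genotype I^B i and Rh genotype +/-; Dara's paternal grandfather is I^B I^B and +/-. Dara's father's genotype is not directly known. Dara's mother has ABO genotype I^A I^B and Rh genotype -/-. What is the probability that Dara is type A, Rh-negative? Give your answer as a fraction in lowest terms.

1/16

Dara's father's ABO genotype from I^B i × I^B I^B: 1/2 I^B I^B, 1/2 I^B i.
Crossing each possibility with the mother I^A I^B and summing P(type A): 1/2·0 + 1/2·1/4 = 1/8.
Similarly for Rh via the father's Rh distribution: P(Rh-) = 1/2.
Independent loci: 1/8 × 1/2 = 1/16.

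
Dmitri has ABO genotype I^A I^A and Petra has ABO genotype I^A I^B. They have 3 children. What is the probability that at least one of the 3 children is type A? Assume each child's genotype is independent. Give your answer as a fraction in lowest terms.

ABO cross I^A I^A × I^A I^B → 1/2 A, 1/2 AB.
So P(type A) = 1/2 per child.
P(none) = (1/2)^3 = 1/8; P(at least one) = 1 − 1/8 = 7/8.

7/8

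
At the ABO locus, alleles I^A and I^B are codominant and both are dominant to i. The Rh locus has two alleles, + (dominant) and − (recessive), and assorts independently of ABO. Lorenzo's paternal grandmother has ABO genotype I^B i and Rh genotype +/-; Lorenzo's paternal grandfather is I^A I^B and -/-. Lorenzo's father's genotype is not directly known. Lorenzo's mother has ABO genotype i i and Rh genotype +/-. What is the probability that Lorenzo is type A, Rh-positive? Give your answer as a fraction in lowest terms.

5/32

Lorenzo's father's ABO genotype from I^B i × I^A I^B: 1/4 I^A I^B, 1/4 I^A i, 1/4 I^B I^B, 1/4 I^B i.
Crossing each possibility with the mother i i and summing P(type A): 1/4·1/2 + 1/4·1/2 + 1/4·0 + 1/4·0 = 1/4.
Similarly for Rh via the father's Rh distribution: P(Rh+) = 5/8.
Independent loci: 1/4 × 5/8 = 5/32.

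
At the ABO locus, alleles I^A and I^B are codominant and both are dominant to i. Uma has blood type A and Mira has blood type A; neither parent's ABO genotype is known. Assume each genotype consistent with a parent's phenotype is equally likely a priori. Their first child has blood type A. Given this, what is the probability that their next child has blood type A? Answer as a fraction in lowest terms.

19/20

Possible genotypes: Uma ∈ {I^A I^A, I^A i}; Mira ∈ {I^A I^A, I^A i}.
Weight each parental genotype pair by prior × P(type-A child):
  I^A I^A × I^A I^A: posterior weight 4/15; P(next child type A) = 1.
  I^A I^A × I^A i: posterior weight 4/15; P(next child type A) = 1.
  I^A i × I^A I^A: posterior weight 4/15; P(next child type A) = 1.
  I^A i × I^A i: posterior weight 1/5; P(next child type A) = 3/4.
Weighted sum = 19/20.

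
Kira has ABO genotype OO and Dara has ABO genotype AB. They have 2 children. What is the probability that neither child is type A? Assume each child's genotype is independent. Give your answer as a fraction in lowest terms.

1/4

ABO cross OO × AB → 1/2 A, 1/2 B.
So P(type A) = 1/2 per child.
P(not type A) = 1/2 for one child; (1/2)^2 = 1/4.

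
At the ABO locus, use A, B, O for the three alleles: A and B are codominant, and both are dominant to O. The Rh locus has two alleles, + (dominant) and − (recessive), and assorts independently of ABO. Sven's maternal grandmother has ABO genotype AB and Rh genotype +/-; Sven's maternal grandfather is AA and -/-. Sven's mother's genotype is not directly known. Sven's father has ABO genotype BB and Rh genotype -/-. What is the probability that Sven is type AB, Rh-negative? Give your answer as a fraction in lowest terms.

9/16

Sven's mother's ABO genotype from AB × AA: 1/2 AA, 1/2 AB.
Crossing each possibility with the father BB and summing P(type AB): 1/2·1 + 1/2·1/2 = 3/4.
Similarly for Rh via the mother's Rh distribution: P(Rh-) = 3/4.
Independent loci: 3/4 × 3/4 = 9/16.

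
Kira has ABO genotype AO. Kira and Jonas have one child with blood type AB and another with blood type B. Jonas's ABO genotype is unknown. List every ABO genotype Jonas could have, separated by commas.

For each candidate genotype of Jonas, check whether crossing it with AO can produce every observed child phenotype.
  AA → possible child types {A} ✗
  AB → possible child types {A, B, AB} ✓
  AO → possible child types {O, A} ✗
  BB → possible child types {B, AB} ✓
  BO → possible child types {O, A, B, AB} ✓
  OO → possible child types {O, A} ✗

AB, BB, BO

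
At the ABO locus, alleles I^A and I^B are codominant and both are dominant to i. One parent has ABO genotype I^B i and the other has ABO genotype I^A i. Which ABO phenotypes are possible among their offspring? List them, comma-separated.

O, A, B, AB

Gametes from I^B i × I^A i give offspring ABO genotypes I^A I^B, I^A i, I^B i, i i, i.e. phenotypes O, A, B, AB.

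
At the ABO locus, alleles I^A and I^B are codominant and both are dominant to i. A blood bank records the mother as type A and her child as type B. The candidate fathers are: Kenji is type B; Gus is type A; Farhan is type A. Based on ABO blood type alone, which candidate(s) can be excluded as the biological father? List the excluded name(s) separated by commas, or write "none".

Gus, Farhan

A candidate is excluded only if no genotype consistent with his phenotype could produce a type B child with a type A mother.
Gus (type A): no genotype consistent with that phenotype can produce a type-B child with a type-A mother.
Farhan (type A): no genotype consistent with that phenotype can produce a type-B child with a type-A mother.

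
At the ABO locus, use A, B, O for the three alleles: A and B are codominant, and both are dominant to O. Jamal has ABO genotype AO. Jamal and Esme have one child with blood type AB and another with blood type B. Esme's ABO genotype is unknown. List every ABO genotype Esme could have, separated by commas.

AB, BB, BO

For each candidate genotype of Esme, check whether crossing it with AO can produce every observed child phenotype.
  AA → possible child types {A} ✗
  AB → possible child types {A, B, AB} ✓
  AO → possible child types {O, A} ✗
  BB → possible child types {B, AB} ✓
  BO → possible child types {O, A, B, AB} ✓
  OO → possible child types {O, A} ✗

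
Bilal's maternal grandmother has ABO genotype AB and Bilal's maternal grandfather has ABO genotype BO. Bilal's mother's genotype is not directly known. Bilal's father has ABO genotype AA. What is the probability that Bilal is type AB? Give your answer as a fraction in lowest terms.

Bilal's mother's ABO genotype from AB × BO: 1/4 AB, 1/4 AO, 1/4 BB, 1/4 BO.
Crossing each possibility with the father AA and summing P(type AB): 1/4·1/2 + 1/4·0 + 1/4·1 + 1/4·1/2 = 1/2.

1/2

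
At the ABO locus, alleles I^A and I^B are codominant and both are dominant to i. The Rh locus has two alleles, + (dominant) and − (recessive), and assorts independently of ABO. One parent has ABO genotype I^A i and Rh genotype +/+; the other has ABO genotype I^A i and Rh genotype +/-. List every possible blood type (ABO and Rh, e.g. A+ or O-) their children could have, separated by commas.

O+, A+

Gametes from I^A i × I^A i give offspring ABO genotypes I^A I^A, I^A i, i i, i.e. phenotypes O, A.
Rh cross +/+ × +/- → phenotypes Rh+.
Combining independently: O+, A+.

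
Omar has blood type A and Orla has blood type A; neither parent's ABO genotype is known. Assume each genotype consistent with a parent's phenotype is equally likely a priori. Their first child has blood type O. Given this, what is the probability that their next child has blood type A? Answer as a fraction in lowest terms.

Possible genotypes: Omar ∈ {I^A I^A, I^A i}; Orla ∈ {I^A I^A, I^A i}.
Weight each parental genotype pair by prior × P(type-O child):
  I^A i × I^A i: posterior weight 1; P(next child type A) = 3/4.
Weighted sum = 3/4.

3/4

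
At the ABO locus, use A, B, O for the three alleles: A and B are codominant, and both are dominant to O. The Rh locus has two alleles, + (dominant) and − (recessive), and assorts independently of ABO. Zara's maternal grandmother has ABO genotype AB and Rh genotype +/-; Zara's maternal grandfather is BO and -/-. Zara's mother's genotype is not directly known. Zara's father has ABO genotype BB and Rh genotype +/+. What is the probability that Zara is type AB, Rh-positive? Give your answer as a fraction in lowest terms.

Zara's mother's ABO genotype from AB × BO: 1/4 AB, 1/4 AO, 1/4 BB, 1/4 BO.
Crossing each possibility with the father BB and summing P(type AB): 1/4·1/2 + 1/4·1/2 + 1/4·0 + 1/4·0 = 1/4.
Similarly for Rh via the mother's Rh distribution: P(Rh+) = 1.
Independent loci: 1/4 × 1 = 1/4.

1/4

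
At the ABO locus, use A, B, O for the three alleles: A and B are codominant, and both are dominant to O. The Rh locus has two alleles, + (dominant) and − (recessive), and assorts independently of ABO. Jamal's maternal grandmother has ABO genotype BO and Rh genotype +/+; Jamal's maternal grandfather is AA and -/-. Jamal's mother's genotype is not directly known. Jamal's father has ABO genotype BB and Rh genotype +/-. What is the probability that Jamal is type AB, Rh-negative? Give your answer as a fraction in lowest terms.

1/8

Jamal's mother's ABO genotype from BO × AA: 1/2 AB, 1/2 AO.
Crossing each possibility with the father BB and summing P(type AB): 1/2·1/2 + 1/2·1/2 = 1/2.
Similarly for Rh via the mother's Rh distribution: P(Rh-) = 1/4.
Independent loci: 1/2 × 1/4 = 1/8.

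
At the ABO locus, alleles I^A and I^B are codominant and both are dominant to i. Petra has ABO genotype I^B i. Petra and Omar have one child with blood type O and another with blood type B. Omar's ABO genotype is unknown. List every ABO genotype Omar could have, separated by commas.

For each candidate genotype of Omar, check whether crossing it with I^B i can produce every observed child phenotype.
  I^A I^A → possible child types {A, AB} ✗
  I^A I^B → possible child types {A, B, AB} ✗
  I^A i → possible child types {O, A, B, AB} ✓
  I^B I^B → possible child types {B} ✗
  I^B i → possible child types {O, B} ✓
  i i → possible child types {O, B} ✓

I^A i, I^B i, i i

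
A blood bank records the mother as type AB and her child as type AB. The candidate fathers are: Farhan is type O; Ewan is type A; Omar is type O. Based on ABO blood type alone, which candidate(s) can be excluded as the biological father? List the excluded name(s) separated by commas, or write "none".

A candidate is excluded only if no genotype consistent with his phenotype could produce a type AB child with a type AB mother.
Farhan (type O): no genotype consistent with that phenotype can produce a type-AB child with a type-AB mother.
Omar (type O): no genotype consistent with that phenotype can produce a type-AB child with a type-AB mother.

Farhan, Omar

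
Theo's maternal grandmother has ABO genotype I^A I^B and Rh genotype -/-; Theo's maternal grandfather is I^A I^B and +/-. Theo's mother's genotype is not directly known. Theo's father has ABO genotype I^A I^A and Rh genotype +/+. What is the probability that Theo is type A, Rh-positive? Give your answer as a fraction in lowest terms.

1/2

Theo's mother's ABO genotype from I^A I^B × I^A I^B: 1/4 I^A I^A, 1/2 I^A I^B, 1/4 I^B I^B.
Crossing each possibility with the father I^A I^A and summing P(type A): 1/4·1 + 1/2·1/2 + 1/4·0 = 1/2.
Similarly for Rh via the mother's Rh distribution: P(Rh+) = 1.
Independent loci: 1/2 × 1 = 1/2.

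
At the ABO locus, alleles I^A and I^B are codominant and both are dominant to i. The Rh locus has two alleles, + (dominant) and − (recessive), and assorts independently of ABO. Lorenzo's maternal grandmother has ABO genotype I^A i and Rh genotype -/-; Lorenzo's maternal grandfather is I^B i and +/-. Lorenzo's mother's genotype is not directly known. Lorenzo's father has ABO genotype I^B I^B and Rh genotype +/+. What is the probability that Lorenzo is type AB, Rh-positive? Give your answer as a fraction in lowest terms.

1/4

Lorenzo's mother's ABO genotype from I^A i × I^B i: 1/4 I^A I^B, 1/4 I^A i, 1/4 I^B i, 1/4 i i.
Crossing each possibility with the father I^B I^B and summing P(type AB): 1/4·1/2 + 1/4·1/2 + 1/4·0 + 1/4·0 = 1/4.
Similarly for Rh via the mother's Rh distribution: P(Rh+) = 1.
Independent loci: 1/4 × 1 = 1/4.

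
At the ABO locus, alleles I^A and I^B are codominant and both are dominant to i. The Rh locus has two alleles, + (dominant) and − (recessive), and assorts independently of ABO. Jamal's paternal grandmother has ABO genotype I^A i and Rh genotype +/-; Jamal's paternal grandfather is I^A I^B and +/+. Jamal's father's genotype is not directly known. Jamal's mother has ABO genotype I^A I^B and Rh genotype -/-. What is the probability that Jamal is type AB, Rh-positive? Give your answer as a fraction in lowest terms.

Jamal's father's ABO genotype from I^A i × I^A I^B: 1/4 I^A I^A, 1/4 I^A I^B, 1/4 I^A i, 1/4 I^B i.
Crossing each possibility with the mother I^A I^B and summing P(type AB): 1/4·1/2 + 1/4·1/2 + 1/4·1/4 + 1/4·1/4 = 3/8.
Similarly for Rh via the father's Rh distribution: P(Rh+) = 3/4.
Independent loci: 3/8 × 3/4 = 9/32.

9/32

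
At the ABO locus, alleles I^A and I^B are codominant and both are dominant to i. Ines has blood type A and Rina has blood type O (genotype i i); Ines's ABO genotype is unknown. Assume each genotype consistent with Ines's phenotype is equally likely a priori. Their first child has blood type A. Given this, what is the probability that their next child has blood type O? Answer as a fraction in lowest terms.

Possible genotypes: Ines ∈ {I^A I^A, I^A i}; Rina ∈ {i i}.
Weight each parental genotype pair by prior × P(type-A child):
  I^A I^A × i i: posterior weight 2/3; P(next child type O) = 0.
  I^A i × i i: posterior weight 1/3; P(next child type O) = 1/2.
Weighted sum = 1/6.

1/6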